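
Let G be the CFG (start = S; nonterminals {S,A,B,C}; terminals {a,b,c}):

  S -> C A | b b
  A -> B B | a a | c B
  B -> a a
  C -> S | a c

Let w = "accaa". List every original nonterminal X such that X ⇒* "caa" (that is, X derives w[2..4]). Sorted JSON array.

CNF form of G:
  S -> C A | T2 T2
  A -> B B | T0 T0 | T1 B
  B -> T0 T0
  C -> C A | T0 T1 | T2 T2
  T0 -> a
  T1 -> c
  T2 -> b

Fill CYK table bottom-up, restricted to cells inside w[2..4]:
  T[2,2] 'c' = {T1}  orig:{}
  T[3,3] 'a' = {T0}  orig:{}
  T[4,4] 'a' = {T0}  orig:{}
  T[2,3] 'ca' = ∅
  T[3,4] 'aa' = {A,B}
  T[2,4] 'caa' = {A}

Original NTs in T[2,4] deriving "caa": ["A"]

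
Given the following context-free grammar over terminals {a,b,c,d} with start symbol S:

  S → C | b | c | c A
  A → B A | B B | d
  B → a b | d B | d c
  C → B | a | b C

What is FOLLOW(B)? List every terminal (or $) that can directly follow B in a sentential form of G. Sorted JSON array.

Compute FIRST by fixpoint:
[1]
  A via A→d: +{d}
  B via B→a b: +{a}
  B via B→d B: +{d}
  C via C→B: +{a,d}
  C via C→b C: +{b}
  S via S→C: +{a,b,d}
  S via S→c: +{c}
  FIRST(S)={a,b,c,d}  FIRST(A)={d}  FIRST(B)={a,d}  FIRST(C)={a,b,d}
[2]
  A via A→B A: +{a}
  FIRST(S)={a,b,c,d}  FIRST(A)={a,d}  FIRST(B)={a,d}  FIRST(C)={a,b,d}
[3] (no change)
  FIRST(S)={a,b,c,d}  FIRST(A)={a,d}  FIRST(B)={a,d}  FIRST(C)={a,b,d}

FOLLOW iteration:
initialize: $ ∈ FOLLOW(S)
[1]
  A→B A: FOLLOW(B) ⊇ FIRST(A) = {a,d}; new: +{a,d}
  S→C: FOLLOW(C) ⊇ FOLLOW(S) ⊇ {$}; new: +{$}
  S→c A: FOLLOW(A) ⊇ FOLLOW(S) ⊇ {$}; new: +{$}
  FOLLOW[S]={$}  FOLLOW[A]={$}  FOLLOW[B]={a,d}  FOLLOW[C]={$}
[2]
  A→B B: FOLLOW(B) ⊇ FOLLOW(A) ⊇ {$}; new: +{$}
  FOLLOW[S]={$}  FOLLOW[A]={$}  FOLLOW[B]={$,a,d}  FOLLOW[C]={$}
[3] done
  FOLLOW[S]={$}  FOLLOW[A]={$}  FOLLOW[B]={$,a,d}  FOLLOW[C]={$}

FOLLOW(B) = ["$", "a", "d"]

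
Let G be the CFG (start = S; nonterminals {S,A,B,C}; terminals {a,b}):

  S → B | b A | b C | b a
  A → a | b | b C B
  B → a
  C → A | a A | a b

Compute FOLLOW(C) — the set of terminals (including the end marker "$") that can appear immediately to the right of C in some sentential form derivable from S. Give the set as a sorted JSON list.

FIRST sets, iterate to fixpoint:
iter 1:
  A via A→a: +{a}
  A via A→b: +{b}
  B via B→a: +{a}
  C via C→A: +{a,b}
  S via S→B: +{a}
  S via S→b A: +{b}
  FIRST[S]={a,b}  FIRST[A]={a,b}  FIRST[B]={a}  FIRST[C]={a,b}
iter 2: (no change)
  FIRST[S]={a,b}  FIRST[A]={a,b}  FIRST[B]={a}  FIRST[C]={a,b}

Compute FOLLOW by fixpoint:
FOLLOW(S) := {$}
pass 1:
  A→b C B: FOLLOW(C) ⊇ FIRST(B) = {a}; new: +{a}
  C→A: FOLLOW(A) ⊇ FOLLOW(C) ⊇ {a}; new: +{a}
  S→B: FOLLOW(B) ⊇ FOLLOW(S) ⊇ {$}; new: +{$}
  S→b A: FOLLOW(A) ⊇ FOLLOW(S) ⊇ {$}; new: +{$}
  S→b C: FOLLOW(C) ⊇ FOLLOW(S) ⊇ {$}; new: +{$}
  S: {$}  A: {$,a}  B: {$}  C: {$,a}
pass 2:
  A→b C B: FOLLOW(B) ⊇ FOLLOW(A) ⊇ {$,a}; new: +{a}
  S: {$}  A: {$,a}  B: {$,a}  C: {$,a}
pass 3: done
  S: {$}  A: {$,a}  B: {$,a}  C: {$,a}

FOLLOW(C) = ["$", "a"]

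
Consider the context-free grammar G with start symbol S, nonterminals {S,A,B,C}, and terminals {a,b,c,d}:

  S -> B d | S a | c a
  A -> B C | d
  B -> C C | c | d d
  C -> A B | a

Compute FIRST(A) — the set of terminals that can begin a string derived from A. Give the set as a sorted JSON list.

FIRST iteration:
iter 1:
  A via A→d: +{d}
  B via B→c: +{c}
  B via B→d d: +{d}
  C via C→A B: +{d}
  C via C→a: +{a}
  S via S→B d: +{c,d}
  S: {c,d}  A: {d}  B: {c,d}  C: {a,d}
iter 2:
  A via A→B C: +{c}
  B via B→C C: +{a}
  C via C→A B: +{c}
  S via S→B d: +{a}
  S: {a,c,d}  A: {c,d}  B: {a,c,d}  C: {a,c,d}
iter 3:
  A via A→B C: +{a}
  S: {a,c,d}  A: {a,c,d}  B: {a,c,d}  C: {a,c,d}
iter 4: (stable)
  S: {a,c,d}  A: {a,c,d}  B: {a,c,d}  C: {a,c,d}

FIRST(A) = ["a", "c", "d"]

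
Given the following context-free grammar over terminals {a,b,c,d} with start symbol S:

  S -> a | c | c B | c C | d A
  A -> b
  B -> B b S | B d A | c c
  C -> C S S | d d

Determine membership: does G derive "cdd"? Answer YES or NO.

CNF form of G:
  S -> T1 A | T2 B | T2 C | a | c
  A -> b
  B -> B X3 | B X4 | T2 T2
  C -> C X5 | T1 T1
  T0 -> b
  T1 -> d
  T2 -> c
  X3 -> T0 S
  X4 -> T1 A
  X5 -> S S

CYK table (by increasing span):
  [0..0]={S,T2}  "c"  orig:{S}
  [1..1]={T1}  "d"  orig:{}
  [2..2]={T1}  "d"  orig:{}
  [0..1]=∅  "cd"
  [1..2]={C}  "dd"
  [0..2]={S}  "cdd"

S ∈ T[0,2] ⇒ YES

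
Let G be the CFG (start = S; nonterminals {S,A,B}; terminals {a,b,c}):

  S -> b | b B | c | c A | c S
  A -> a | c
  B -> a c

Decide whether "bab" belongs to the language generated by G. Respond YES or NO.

Convert to CNF:
  S -> T1 A | T1 S | T2 B | b | c
  A -> a | c
  B -> T0 T1
  T0 -> a
  T1 -> c
  T2 -> b

CYK table (by increasing span):
  [0..0]={S,T2}  "b"  orig:{S}
  [1..1]={A,T0}  "a"  orig:{A}
  [2..2]={S,T2}  "b"  orig:{S}
  [0..1]=∅  "ba"
  [1..2]=∅  "ab"
  [0..2]=∅  "bab"

S ∉ T[0,2] ⇒ NO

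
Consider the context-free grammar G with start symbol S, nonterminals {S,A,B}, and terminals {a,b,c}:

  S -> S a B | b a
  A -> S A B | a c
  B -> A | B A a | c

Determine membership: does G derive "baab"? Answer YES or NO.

CNF form of G:
  S -> S X6 | T2 T0
  A -> S X3 | T0 T1
  B -> B X4 | S X5 | T0 T1 | c
  T0 -> a
  T1 -> c
  T2 -> b
  X3 -> A B
  X4 -> A T0
  X5 -> A B
  X6 -> T0 B

Fill CYK table bottom-up:
  T[0,0] 'b' = {T2}  orig:{}
  T[1,1] 'a' = {T0}  orig:{}
  T[2,2] 'a' = {T0}  orig:{}
  T[3,3] 'b' = {T2}  orig:{}
  T[0,1] 'ba' = {S}
  T[1,2] 'aa' = ∅
  T[2,3] 'ab' = ∅
  T[0,2] 'baa' = ∅
  T[1,3] 'aab' = ∅
  T[0,3] 'baab' = ∅

S ∉ T[0,3] ⇒ NO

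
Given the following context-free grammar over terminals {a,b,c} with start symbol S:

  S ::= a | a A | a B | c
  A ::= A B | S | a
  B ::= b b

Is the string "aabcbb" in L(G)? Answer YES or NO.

Convert to CNF:
  S -> T0 A | T0 B | a | c
  A -> A B | T0 A | T0 B | a | c
  B -> T1 T1
  T0 -> a
  T1 -> b

CYK table (by increasing span):
  [0..0]={A,S,T0}  "a"  orig:{A,S}
  [1..1]={A,S,T0}  "a"  orig:{A,S}
  [2..2]={T1}  "b"  orig:{}
  [3..3]={A,S}  "c"
  [4..4]={T1}  "b"  orig:{}
  [5..5]={T1}  "b"  orig:{}
  [0..1]={A,S}  "aa"
  [1..2]=∅  "ab"
  [2..3]=∅  "bc"
  [3..4]=∅  "cb"
  [4..5]={B}  "bb"
  [0..2]=∅  "aab"
  [1..3]=∅  "abc"
  [2..4]=∅  "bcb"
  [3..5]={A}  "cbb"
  [0..3]=∅  "aabc"
  [1..4]=∅  "abcb"
  [2..5]=∅  "bcbb"
  [0..4]=∅  "aabcb"
  [1..5]=∅  "abcbb"
  [0..5]=∅  "aabcbb"

S ∉ T[0,5] ⇒ NO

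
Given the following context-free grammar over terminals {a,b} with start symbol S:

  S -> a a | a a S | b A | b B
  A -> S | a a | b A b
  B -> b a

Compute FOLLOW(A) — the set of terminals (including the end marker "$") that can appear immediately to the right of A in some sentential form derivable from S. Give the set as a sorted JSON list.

Compute FIRST by fixpoint:
[1]
  A via A→a a: +{a}
  A via A→b A b: +{b}
  B via B→b a: +{b}
  S via S→a a: +{a}
  S via S→b A: +{b}
  FIRST(S)={a,b}  FIRST(A)={a,b}  FIRST(B)={b}
[2] (no change)
  FIRST(S)={a,b}  FIRST(A)={a,b}  FIRST(B)={b}

Compute FOLLOW by fixpoint:
initialize: $ ∈ FOLLOW(S)
[1]
  A→b A b: FOLLOW(A) ⊇ FIRST(b) = {b}; new: +{b}
  S→b A: FOLLOW(A) ⊇ FOLLOW(S) ⊇ {$}; new: +{$}
  S→b B: FOLLOW(B) ⊇ FOLLOW(S) ⊇ {$}; new: +{$}
  S: {$}  A: {$,b}  B: {$}
[2]
  A→S: FOLLOW(S) ⊇ FOLLOW(A) ⊇ {$,b}; new: +{b}
  S→b B: FOLLOW(B) ⊇ FOLLOW(S) ⊇ {$,b}; new: +{b}
  S: {$,b}  A: {$,b}  B: {$,b}
[3] done
  S: {$,b}  A: {$,b}  B: {$,b}

FOLLOW(A) = ["$", "b"]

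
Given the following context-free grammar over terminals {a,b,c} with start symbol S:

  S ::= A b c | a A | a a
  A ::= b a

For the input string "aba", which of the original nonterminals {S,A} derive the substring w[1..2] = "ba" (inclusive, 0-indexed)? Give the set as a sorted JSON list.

CNF form of G:
  S -> A X3 | T1 A | T1 T1
  A -> T0 T1
  T0 -> b
  T1 -> a
  T2 -> c
  X3 -> T0 T2

Fill CYK table bottom-up, restricted to cells inside w[1..2]:
  T[1,1] 'b' = {T0}  orig:{}
  T[2,2] 'a' = {T1}  orig:{}
  T[1,2] 'ba' = {A}

Original NTs in T[1,2] deriving "ba": ["A"]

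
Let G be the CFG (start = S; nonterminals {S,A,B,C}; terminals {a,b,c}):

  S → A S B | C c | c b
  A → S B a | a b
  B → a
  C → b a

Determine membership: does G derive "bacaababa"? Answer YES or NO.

Convert to CNF:
  S -> A X4 | C T2 | T2 T1
  A -> S X3 | T0 T1
  B -> a
  C -> T1 T0
  T0 -> a
  T1 -> b
  T2 -> c
  X3 -> B T0
  X4 -> S B

Fill CYK table bottom-up:
  cell(0,0) b: {T1}  orig:{}
  cell(1,1) a: {B,T0}  orig:{B}
  cell(2,2) c: {T2}  orig:{}
  cell(3,3) a: {B,T0}  orig:{B}
  cell(4,4) a: {B,T0}  orig:{B}
  cell(5,5) b: {T1}  orig:{}
  cell(6,6) a: {B,T0}  orig:{B}
  cell(7,7) b: {T1}  orig:{}
  cell(8,8) a: {B,T0}  orig:{B}
  cell(0,1) ba: {C}
  cell(1,2) ac: ∅
  cell(2,3) ca: ∅
  cell(3,4) aa: {X3}  orig:{}
  cell(4,5) ab: {A}
  cell(5,6) ba: {C}
  cell(6,7) ab: {A}
  cell(7,8) ba: {C}
  cell(0,2) bac: {S}
  cell(1,3) aca: ∅
  cell(2,4) caa: ∅
  cell(3,5) aab: ∅
  cell(4,6) aba: ∅
  cell(5,7) bab: ∅
  cell(6,8) aba: ∅
  cell(0,3) baca: {X4}  orig:{}
  cell(1,4) acaa: ∅
  cell(2,5) caab: ∅
  cell(3,6) aaba: ∅
  cell(4,7) abab: ∅
  cell(5,8) baba: ∅
  cell(0,4) bacaa: {A}
  cell(1,5) acaab: ∅
  cell(2,6) caaba: ∅
  cell(3,7) aabab: ∅
  cell(4,8) ababa: ∅
  cell(0,5) bacaab: ∅
  cell(1,6) acaaba: ∅
  cell(2,7) caabab: ∅
  cell(3,8) aababa: ∅
  cell(0,6) bacaaba: ∅
  cell(1,7) acaabab: ∅
  cell(2,8) caababa: ∅
  cell(0,7) bacaabab: ∅
  cell(1,8) acaababa: ∅
  cell(0,8) bacaababa: ∅

S ∉ T[0,8] ⇒ NO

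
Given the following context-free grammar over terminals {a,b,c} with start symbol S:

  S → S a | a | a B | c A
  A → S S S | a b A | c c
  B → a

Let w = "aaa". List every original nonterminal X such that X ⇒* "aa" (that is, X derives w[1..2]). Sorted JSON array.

Convert to CNF:
  S -> S T0 | T0 B | T2 A | a
  A -> S X3 | T0 X4 | T2 T2
  B -> a
  T0 -> a
  T1 -> b
  T2 -> c
  X3 -> S S
  X4 -> T1 A

Fill CYK table bottom-up (cells [i..j] with 1 ≤ i ≤ j ≤ 2 only):
  T[1,1] 'a' = {B,S,T0}  orig:{B,S}
  T[2,2] 'a' = {B,S,T0}  orig:{B,S}
  T[1,2] 'aa' = {S,X3}  orig:{S}

Original NTs in T[1,2] deriving "aa": ["S"]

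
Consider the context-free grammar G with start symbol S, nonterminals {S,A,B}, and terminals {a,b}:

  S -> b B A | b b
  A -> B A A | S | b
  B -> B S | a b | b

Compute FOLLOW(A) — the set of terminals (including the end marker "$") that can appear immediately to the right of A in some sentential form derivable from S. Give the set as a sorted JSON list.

FIRST iteration:
pass 1:
  A via A→b: +{b}
  B via B→a b: +{a}
  B via B→b: +{b}
  S via S→b B A: +{b}
  S: {b}  A: {b}  B: {a,b}
pass 2:
  A via A→B A A: +{a}
  S: {b}  A: {a,b}  B: {a,b}
pass 3: (stable)
  S: {b}  A: {a,b}  B: {a,b}

Compute FOLLOW by fixpoint:
initialize: $ ∈ FOLLOW(S)
[1]
  A→B A A: FOLLOW(B) ⊇ FIRST(A) = {a,b}; new: +{a,b}
  A→B A A: FOLLOW(A) ⊇ FIRST(A) = {a,b}; new: +{a,b}
  A→S: FOLLOW(S) ⊇ FOLLOW(A) ⊇ {a,b}; new: +{a,b}
  S→b B A: FOLLOW(A) ⊇ FOLLOW(S) ⊇ {$,a,b}; new: +{$}
  FOLLOW[S]={$,a,b}  FOLLOW[A]={$,a,b}  FOLLOW[B]={a,b}
[2] (stable)
  FOLLOW[S]={$,a,b}  FOLLOW[A]={$,a,b}  FOLLOW[B]={a,b}

FOLLOW(A) = ["$", "a", "b"]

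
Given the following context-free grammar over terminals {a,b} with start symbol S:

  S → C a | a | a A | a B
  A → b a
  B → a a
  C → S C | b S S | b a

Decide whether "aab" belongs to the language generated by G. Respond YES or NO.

CNF form of G:
  S -> C T1 | T1 A | T1 B | a
  A -> T0 T1
  B -> T1 T1
  C -> S C | T0 T1 | T0 X2
  T0 -> b
  T1 -> a
  X2 -> S S

Fill CYK table bottom-up:
  T[0,0] 'a' = {S,T1}  orig:{S}
  T[1,1] 'a' = {S,T1}  orig:{S}
  T[2,2] 'b' = {T0}  orig:{}
  T[0,1] 'aa' = {B,X2}  orig:{B}
  T[1,2] 'ab' = ∅
  T[0,2] 'aab' = ∅

S ∉ T[0,2] ⇒ NO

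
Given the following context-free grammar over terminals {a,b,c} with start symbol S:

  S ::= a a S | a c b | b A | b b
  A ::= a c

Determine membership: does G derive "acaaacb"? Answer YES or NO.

CNF form of G:
  S -> T0 X3 | T0 X4 | T2 A | T2 T2
  A -> T0 T1
  T0 -> a
  T1 -> c
  T2 -> b
  X3 -> T0 S
  X4 -> T1 T2

CYK table (by increasing span):
  T[0,0] 'a' = {T0}  orig:{}
  T[1,1] 'c' = {T1}  orig:{}
  T[2,2] 'a' = {T0}  orig:{}
  T[3,3] 'a' = {T0}  orig:{}
  T[4,4] 'a' = {T0}  orig:{}
  T[5,5] 'c' = {T1}  orig:{}
  T[6,6] 'b' = {T2}  orig:{}
  T[0,1] 'ac' = {A}
  T[1,2] 'ca' = ∅
  T[2,3] 'aa' = ∅
  T[3,4] 'aa' = ∅
  T[4,5] 'ac' = {A}
  T[5,6] 'cb' = {X4}  orig:{}
  T[0,2] 'aca' = ∅
  T[1,3] 'caa' = ∅
  T[2,4] 'aaa' = ∅
  T[3,5] 'aac' = ∅
  T[4,6] 'acb' = {S}
  T[0,3] 'acaa' = ∅
  T[1,4] 'caaa' = ∅
  T[2,5] 'aaac' = ∅
  T[3,6] 'aacb' = {X3}  orig:{}
  T[0,4] 'acaaa' = ∅
  T[1,5] 'caaac' = ∅
  T[2,6] 'aaacb' = {S}
  T[0,5] 'acaaac' = ∅
  T[1,6] 'caaacb' = ∅
  T[0,6] 'acaaacb' = ∅

S ∉ T[0,6] ⇒ NO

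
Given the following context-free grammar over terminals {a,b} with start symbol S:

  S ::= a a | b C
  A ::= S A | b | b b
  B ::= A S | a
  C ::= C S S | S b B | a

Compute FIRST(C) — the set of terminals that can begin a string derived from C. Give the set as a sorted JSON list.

Compute FIRST by fixpoint:
iter 1:
  A via A→b: +{b}
  B via B→A S: +{b}
  B via B→a: +{a}
  C via C→a: +{a}
  S via S→a a: +{a}
  S via S→b C: +{b}
  FIRST(S)={a,b}  FIRST(A)={b}  FIRST(B)={a,b}  FIRST(C)={a}
iter 2:
  A via A→S A: +{a}
  C via C→S b B: +{b}
  FIRST(S)={a,b}  FIRST(A)={a,b}  FIRST(B)={a,b}  FIRST(C)={a,b}
iter 3: done
  FIRST(S)={a,b}  FIRST(A)={a,b}  FIRST(B)={a,b}  FIRST(C)={a,b}

FIRST(C) = ["a", "b"]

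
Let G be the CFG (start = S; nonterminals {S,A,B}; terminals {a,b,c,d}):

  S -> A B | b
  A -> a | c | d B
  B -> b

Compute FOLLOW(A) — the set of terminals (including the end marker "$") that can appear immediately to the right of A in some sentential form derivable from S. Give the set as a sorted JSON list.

FIRST iteration:
iter 1:
  A via A→a: +{a}
  A via A→c: +{c}
  A via A→d B: +{d}
  B via B→b: +{b}
  S via S→A B: +{a,c,d}
  S via S→b: +{b}
  FIRST(S)={a,b,c,d}  FIRST(A)={a,c,d}  FIRST(B)={b}
iter 2: — fixpoint
  FIRST(S)={a,b,c,d}  FIRST(A)={a,c,d}  FIRST(B)={b}

FOLLOW iteration:
FOLLOW(S) := {$}
round 1:
  S→A B: FOLLOW(A) ⊇ FIRST(B) = {b}; new: +{b}
  S→A B: FOLLOW(B) ⊇ FOLLOW(S) ⊇ {$}; new: +{$}
  S: {$}  A: {b}  B: {$}
round 2:
  A→d B: FOLLOW(B) ⊇ FOLLOW(A) ⊇ {b}; new: +{b}
  S: {$}  A: {b}  B: {$,b}
round 3: (no change)
  S: {$}  A: {b}  B: {$,b}

FOLLOW(A) = ["b"]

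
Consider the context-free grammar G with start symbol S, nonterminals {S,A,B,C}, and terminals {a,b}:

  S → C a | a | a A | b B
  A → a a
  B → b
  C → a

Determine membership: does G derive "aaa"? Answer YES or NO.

CNF form of G:
  S -> C T0 | T0 A | T1 B | a
  A -> T0 T0
  B -> b
  C -> a
  T0 -> a
  T1 -> b

Fill CYK table bottom-up:
  T[0,0] 'a' = {C,S,T0}  orig:{C,S}
  T[1,1] 'a' = {C,S,T0}  orig:{C,S}
  T[2,2] 'a' = {C,S,T0}  orig:{C,S}
  T[0,1] 'aa' = {A,S}
  T[1,2] 'aa' = {A,S}
  T[0,2] 'aaa' = {S}

S ∈ T[0,2] ⇒ YES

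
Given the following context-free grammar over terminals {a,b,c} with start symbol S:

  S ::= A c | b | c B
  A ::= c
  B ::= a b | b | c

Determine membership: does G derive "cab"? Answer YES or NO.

Convert to CNF:
  S -> A T2 | T2 B | b
  A -> c
  B -> T0 T1 | b | c
  T0 -> a
  T1 -> b
  T2 -> c

Fill CYK table bottom-up:
  [0..0]={A,B,T2}  "c"  orig:{A,B}
  [1..1]={T0}  "a"  orig:{}
  [2..2]={B,S,T1}  "b"  orig:{B,S}
  [0..1]=∅  "ca"
  [1..2]={B}  "ab"
  [0..2]={S}  "cab"

S ∈ T[0,2] ⇒ YES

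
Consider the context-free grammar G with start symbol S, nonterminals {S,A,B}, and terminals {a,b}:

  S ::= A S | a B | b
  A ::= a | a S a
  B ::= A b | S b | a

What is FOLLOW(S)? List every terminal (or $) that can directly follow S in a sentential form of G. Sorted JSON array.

FIRST sets, iterate to fixpoint:
pass 1:
  A via A→a: +{a}
  B via B→A b: +{a}
  S via S→A S: +{a}
  S via S→b: +{b}
  FIRST(S)={a,b}  FIRST(A)={a}  FIRST(B)={a}
pass 2:
  B via B→S b: +{b}
  FIRST(S)={a,b}  FIRST(A)={a}  FIRST(B)={a,b}
pass 3: — fixpoint
  FIRST(S)={a,b}  FIRST(A)={a}  FIRST(B)={a,b}

Compute FOLLOW by fixpoint:
FOLLOW(S) := {$}
[1]
  A→a S a: FOLLOW(S) ⊇ FIRST(a) = {a}; new: +{a}
  B→A b: FOLLOW(A) ⊇ FIRST(b) = {b}; new: +{b}
  B→S b: FOLLOW(S) ⊇ FIRST(b) = {b}; new: +{b}
  S→A S: FOLLOW(A) ⊇ FIRST(S) = {a,b}; new: +{a}
  S→a B: FOLLOW(B) ⊇ FOLLOW(S) ⊇ {$,a,b}; new: +{$,a,b}
  FOLLOW(S)={$,a,b}  FOLLOW(A)={a,b}  FOLLOW(B)={$,a,b}
[2] (no change)
  FOLLOW(S)={$,a,b}  FOLLOW(A)={a,b}  FOLLOW(B)={$,a,b}

FOLLOW(S) = ["$", "a", "b"]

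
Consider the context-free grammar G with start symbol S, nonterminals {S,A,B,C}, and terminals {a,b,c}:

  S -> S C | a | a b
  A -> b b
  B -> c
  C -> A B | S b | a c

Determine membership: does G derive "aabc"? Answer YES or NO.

CNF form of G:
  S -> S C | T1 T0 | a
  A -> T0 T0
  B -> c
  C -> A B | S T0 | T1 T2
  T0 -> b
  T1 -> a
  T2 -> c

CYK fill:
  cell(0,0) a: {S,T1}  orig:{S}
  cell(1,1) a: {S,T1}  orig:{S}
  cell(2,2) b: {T0}  orig:{}
  cell(3,3) c: {B,T2}  orig:{B}
  cell(0,1) aa: ∅
  cell(1,2) ab: {C,S}
  cell(2,3) bc: ∅
  cell(0,2) aab: {S}
  cell(1,3) abc: ∅
  cell(0,3) aabc: ∅

S ∉ T[0,3] ⇒ NO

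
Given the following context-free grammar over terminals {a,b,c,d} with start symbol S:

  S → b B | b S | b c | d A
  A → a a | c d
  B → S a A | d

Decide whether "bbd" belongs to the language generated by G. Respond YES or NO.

CNF form of G:
  S -> T2 A | T3 B | T3 S | T3 T1
  A -> T0 T0 | T1 T2
  B -> S X4 | d
  T0 -> a
  T1 -> c
  T2 -> d
  T3 -> b
  X4 -> T0 A

CYK fill:
  cell(0,0) b: {T3}  orig:{}
  cell(1,1) b: {T3}  orig:{}
  cell(2,2) d: {B,T2}  orig:{B}
  cell(0,1) bb: ∅
  cell(1,2) bd: {S}
  cell(0,2) bbd: {S}

S ∈ T[0,2] ⇒ YES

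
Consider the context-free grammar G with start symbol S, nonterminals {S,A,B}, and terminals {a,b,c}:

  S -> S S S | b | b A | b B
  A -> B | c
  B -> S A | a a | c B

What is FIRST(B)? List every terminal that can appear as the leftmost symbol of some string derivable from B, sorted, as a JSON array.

FIRST iteration:
[1]
  A via A→c: +{c}
  B via B→a a: +{a}
  B via B→c B: +{c}
  S via S→b: +{b}
  FIRST(S)={b}  FIRST(A)={c}  FIRST(B)={a,c}
[2]
  A via A→B: +{a}
  B via B→S A: +{b}
  FIRST(S)={b}  FIRST(A)={a,c}  FIRST(B)={a,b,c}
[3]
  A via A→B: +{b}
  FIRST(S)={b}  FIRST(A)={a,b,c}  FIRST(B)={a,b,c}
[4] (stable)
  FIRST(S)={b}  FIRST(A)={a,b,c}  FIRST(B)={a,b,c}

FIRST(B) = ["a", "b", "c"]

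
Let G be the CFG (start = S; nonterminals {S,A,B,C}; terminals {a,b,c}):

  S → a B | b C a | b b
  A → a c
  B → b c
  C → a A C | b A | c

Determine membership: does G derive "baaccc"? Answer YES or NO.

CNF form of G:
  S -> T0 B | T2 T2 | T2 X4
  A -> T0 T1
  B -> T2 T1
  C -> T0 X3 | T2 A | c
  T0 -> a
  T1 -> c
  T2 -> b
  X3 -> A C
  X4 -> C T0

Fill CYK table bottom-up:
  T[0,0] 'b' = {T2}  orig:{}
  T[1,1] 'a' = {T0}  orig:{}
  T[2,2] 'a' = {T0}  orig:{}
  T[3,3] 'c' = {C,T1}  orig:{C}
  T[4,4] 'c' = {C,T1}  orig:{C}
  T[5,5] 'c' = {C,T1}  orig:{C}
  T[0,1] 'ba' = ∅
  T[1,2] 'aa' = ∅
  T[2,3] 'ac' = {A}
  T[3,4] 'cc' = ∅
  T[4,5] 'cc' = ∅
  T[0,2] 'baa' = ∅
  T[1,3] 'aac' = ∅
  T[2,4] 'acc' = {X3}  orig:{}
  T[3,5] 'ccc' = ∅
  T[0,3] 'baac' = ∅
  T[1,4] 'aacc' = {C}
  T[2,5] 'accc' = ∅
  T[0,4] 'baacc' = ∅
  T[1,5] 'aaccc' = ∅
  T[0,5] 'baaccc' = ∅

S ∉ T[0,5] ⇒ NO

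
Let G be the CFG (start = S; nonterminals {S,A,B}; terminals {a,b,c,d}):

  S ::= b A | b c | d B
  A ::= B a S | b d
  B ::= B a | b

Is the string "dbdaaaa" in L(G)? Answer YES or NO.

CNF form of G:
  S -> T1 A | T1 T3 | T2 B
  A -> B X4 | T1 T2
  B -> B T0 | b
  T0 -> a
  T1 -> b
  T2 -> d
  T3 -> c
  X4 -> T0 S

CYK table (by increasing span):
  cell(0,0) d: {T2}  orig:{}
  cell(1,1) b: {B,T1}  orig:{B}
  cell(2,2) d: {T2}  orig:{}
  cell(3,3) a: {T0}  orig:{}
  cell(4,4) a: {T0}  orig:{}
  cell(5,5) a: {T0}  orig:{}
  cell(6,6) a: {T0}  orig:{}
  cell(0,1) db: {S}
  cell(1,2) bd: {A}
  cell(2,3) da: ∅
  cell(3,4) aa: ∅
  cell(4,5) aa: ∅
  cell(5,6) aa: ∅
  cell(0,2) dbd: ∅
  cell(1,3) bda: ∅
  cell(2,4) daa: ∅
  cell(3,5) aaa: ∅
  cell(4,6) aaa: ∅
  cell(0,3) dbda: ∅
  cell(1,4) bdaa: ∅
  cell(2,5) daaa: ∅
  cell(3,6) aaaa: ∅
  cell(0,4) dbdaa: ∅
  cell(1,5) bdaaa: ∅
  cell(2,6) daaaa: ∅
  cell(0,5) dbdaaa: ∅
  cell(1,6) bdaaaa: ∅
  cell(0,6) dbdaaaa: ∅

S ∉ T[0,6] ⇒ NO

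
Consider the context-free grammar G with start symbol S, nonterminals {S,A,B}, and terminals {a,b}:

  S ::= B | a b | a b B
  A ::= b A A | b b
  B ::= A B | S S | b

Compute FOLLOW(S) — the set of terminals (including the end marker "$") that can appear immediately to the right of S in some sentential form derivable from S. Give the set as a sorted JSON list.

FIRST iteration:
round 1:
  A via A→b A A: +{b}
  B via B→A B: +{b}
  S via S→B: +{b}
  S via S→a b: +{a}
  FIRST(S)={a,b}  FIRST(A)={b}  FIRST(B)={b}
round 2:
  B via B→S S: +{a}
  FIRST(S)={a,b}  FIRST(A)={b}  FIRST(B)={a,b}
round 3: (stable)
  FIRST(S)={a,b}  FIRST(A)={b}  FIRST(B)={a,b}

Compute FOLLOW by fixpoint:
seed FOLLOW(S) with $
pass 1:
  A→b A A: FOLLOW(A) ⊇ FIRST(A) = {b}; new: +{b}
  B→A B: FOLLOW(A) ⊇ FIRST(B) = {a,b}; new: +{a}
  B→S S: FOLLOW(S) ⊇ FIRST(S) = {a,b}; new: +{a,b}
  S→B: FOLLOW(B) ⊇ FOLLOW(S) ⊇ {$,a,b}; new: +{$,a,b}
  FOLLOW[S]={$,a,b}  FOLLOW[A]={a,b}  FOLLOW[B]={$,a,b}
pass 2: done
  FOLLOW[S]={$,a,b}  FOLLOW[A]={a,b}  FOLLOW[B]={$,a,b}

FOLLOW(S) = ["$", "a", "b"]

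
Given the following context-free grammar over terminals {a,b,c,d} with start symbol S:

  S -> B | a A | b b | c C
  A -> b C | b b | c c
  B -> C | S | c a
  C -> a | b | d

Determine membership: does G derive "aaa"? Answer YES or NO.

Convert to CNF:
  S -> T0 T0 | T1 C | T1 T2 | T2 A | a | b | d
  A -> T0 C | T0 T0 | T1 T1
  B -> T0 T0 | T1 C | T1 T2 | T2 A | a | b | d
  C -> a | b | d
  T0 -> b
  T1 -> c
  T2 -> a

CYK table (by increasing span):
  cell(0,0) a: {B,C,S,T2}  orig:{B,C,S}
  cell(1,1) a: {B,C,S,T2}  orig:{B,C,S}
  cell(2,2) a: {B,C,S,T2}  orig:{B,C,S}
  cell(0,1) aa: ∅
  cell(1,2) aa: ∅
  cell(0,2) aaa: ∅

S ∉ T[0,2] ⇒ NO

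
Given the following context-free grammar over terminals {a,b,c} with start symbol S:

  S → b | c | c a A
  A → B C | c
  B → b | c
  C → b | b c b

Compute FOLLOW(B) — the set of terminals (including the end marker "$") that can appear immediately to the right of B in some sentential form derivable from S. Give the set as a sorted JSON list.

FIRST iteration:
iter 1:
  A via A→c: +{c}
  B via B→b: +{b}
  B via B→c: +{c}
  C via C→b: +{b}
  S via S→b: +{b}
  S via S→c: +{c}
  FIRST(S)={b,c}  FIRST(A)={c}  FIRST(B)={b,c}  FIRST(C)={b}
iter 2:
  A via A→B C: +{b}
  FIRST(S)={b,c}  FIRST(A)={b,c}  FIRST(B)={b,c}  FIRST(C)={b}
iter 3: (stable)
  FIRST(S)={b,c}  FIRST(A)={b,c}  FIRST(B)={b,c}  FIRST(C)={b}

FOLLOW iteration:
initialize: $ ∈ FOLLOW(S)
[1]
  A→B C: FOLLOW(B) ⊇ FIRST(C) = {b}; new: +{b}
  S→c a A: FOLLOW(A) ⊇ FOLLOW(S) ⊇ {$}; new: +{$}
  S: {$}  A: {$}  B: {b}  C: {}
[2]
  A→B C: FOLLOW(C) ⊇ FOLLOW(A) ⊇ {$}; new: +{$}
  S: {$}  A: {$}  B: {b}  C: {$}
[3] (no change)
  S: {$}  A: {$}  B: {b}  C: {$}

FOLLOW(B) = ["b"]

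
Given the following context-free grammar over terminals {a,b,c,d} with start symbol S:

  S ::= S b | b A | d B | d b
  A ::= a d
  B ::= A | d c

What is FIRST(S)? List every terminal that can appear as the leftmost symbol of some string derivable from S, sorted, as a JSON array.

Compute FIRST by fixpoint:
round 1:
  A via A→a d: +{a}
  B via B→A: +{a}
  B via B→d c: +{d}
  S via S→b A: +{b}
  S via S→d B: +{d}
  FIRST[S]={b,d}  FIRST[A]={a}  FIRST[B]={a,d}
round 2: (no change)
  FIRST[S]={b,d}  FIRST[A]={a}  FIRST[B]={a,d}

FIRST(S) = ["b", "d"]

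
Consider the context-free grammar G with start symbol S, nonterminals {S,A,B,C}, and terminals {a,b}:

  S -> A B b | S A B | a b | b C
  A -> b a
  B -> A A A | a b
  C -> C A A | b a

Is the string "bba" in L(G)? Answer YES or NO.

Convert to CNF:
  S -> A X4 | S X5 | T0 C | T1 T0
  A -> T0 T1
  B -> A X2 | T1 T0
  C -> C X3 | T0 T1
  T0 -> b
  T1 -> a
  X2 -> A A
  X3 -> A A
  X4 -> B T0
  X5 -> A B

CYK fill:
  T[0,0] 'b' = {T0}  orig:{}
  T[1,1] 'b' = {T0}  orig:{}
  T[2,2] 'a' = {T1}  orig:{}
  T[0,1] 'bb' = ∅
  T[1,2] 'ba' = {A,C}
  T[0,2] 'bba' = {S}

S ∈ T[0,2] ⇒ YES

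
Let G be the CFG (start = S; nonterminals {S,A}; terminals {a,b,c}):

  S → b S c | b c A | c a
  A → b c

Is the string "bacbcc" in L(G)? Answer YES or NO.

CNF form of G:
  S -> T0 X3 | T0 X4 | T1 T2
  A -> T0 T1
  T0 -> b
  T1 -> c
  T2 -> a
  X3 -> S T1
  X4 -> T1 A

Fill CYK table bottom-up:
  cell(0,0) b: {T0}  orig:{}
  cell(1,1) a: {T2}  orig:{}
  cell(2,2) c: {T1}  orig:{}
  cell(3,3) b: {T0}  orig:{}
  cell(4,4) c: {T1}  orig:{}
  cell(5,5) c: {T1}  orig:{}
  cell(0,1) ba: ∅
  cell(1,2) ac: ∅
  cell(2,3) cb: ∅
  cell(3,4) bc: {A}
  cell(4,5) cc: ∅
  cell(0,2) bac: ∅
  cell(1,3) acb: ∅
  cell(2,4) cbc: {X4}  orig:{}
  cell(3,5) bcc: ∅
  cell(0,3) bacb: ∅
  cell(1,4) acbc: ∅
  cell(2,5) cbcc: ∅
  cell(0,4) bacbc: ∅
  cell(1,5) acbcc: ∅
  cell(0,5) bacbcc: ∅

S ∉ T[0,5] ⇒ NO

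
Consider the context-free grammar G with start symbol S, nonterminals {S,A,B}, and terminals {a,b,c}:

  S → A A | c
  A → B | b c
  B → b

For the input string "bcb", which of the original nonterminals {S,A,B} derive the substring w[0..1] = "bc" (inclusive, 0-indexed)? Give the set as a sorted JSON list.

CNF form of G:
  S -> A A | c
  A -> T0 T1 | b
  B -> b
  T0 -> b
  T1 -> c

Fill CYK table bottom-up — only the sub-triangle for w[0..1]:
  cell(0,0) b: {A,B,T0}  orig:{A,B}
  cell(1,1) c: {S,T1}  orig:{S}
  cell(0,1) bc: {A}

Original NTs in T[0,1] deriving "bc": ["A"]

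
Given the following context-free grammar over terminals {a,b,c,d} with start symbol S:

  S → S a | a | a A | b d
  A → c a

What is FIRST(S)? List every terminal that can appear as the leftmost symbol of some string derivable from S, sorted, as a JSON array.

FIRST sets, iterate to fixpoint:
pass 1:
  A via A→c a: +{c}
  S via S→a: +{a}
  S via S→b d: +{b}
  FIRST[S]={a,b}  FIRST[A]={c}
pass 2: — fixpoint
  FIRST[S]={a,b}  FIRST[A]={c}

FIRST(S) = ["a", "b"]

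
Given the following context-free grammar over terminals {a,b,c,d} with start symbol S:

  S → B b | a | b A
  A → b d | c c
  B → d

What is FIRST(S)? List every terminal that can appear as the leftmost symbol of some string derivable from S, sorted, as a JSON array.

FIRST sets, iterate to fixpoint:
iter 1:
  A via A→b d: +{b}
  A via A→c c: +{c}
  B via B→d: +{d}
  S via S→B b: +{d}
  S via S→a: +{a}
  S via S→b A: +{b}
  FIRST(S)={a,b,d}  FIRST(A)={b,c}  FIRST(B)={d}
iter 2: (stable)
  FIRST(S)={a,b,d}  FIRST(A)={b,c}  FIRST(B)={d}

FIRST(S) = ["a", "b", "d"]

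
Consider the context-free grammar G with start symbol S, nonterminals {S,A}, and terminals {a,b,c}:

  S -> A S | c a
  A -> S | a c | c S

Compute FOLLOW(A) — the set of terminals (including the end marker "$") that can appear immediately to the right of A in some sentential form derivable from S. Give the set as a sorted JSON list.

FIRST iteration:
[1]
  A via A→a c: +{a}
  A via A→c S: +{c}
  S via S→A S: +{a,c}
  FIRST[S]={a,c}  FIRST[A]={a,c}
[2] (stable)
  FIRST[S]={a,c}  FIRST[A]={a,c}

FOLLOW iteration:
seed FOLLOW(S) with $
[1]
  S→A S: FOLLOW(A) ⊇ FIRST(S) = {a,c}; new: +{a,c}
  FOLLOW(S)={$}  FOLLOW(A)={a,c}
[2]
  A→S: FOLLOW(S) ⊇ FOLLOW(A) ⊇ {a,c}; new: +{a,c}
  FOLLOW(S)={$,a,c}  FOLLOW(A)={a,c}
[3] — fixpoint
  FOLLOW(S)={$,a,c}  FOLLOW(A)={a,c}

FOLLOW(A) = ["a", "c"]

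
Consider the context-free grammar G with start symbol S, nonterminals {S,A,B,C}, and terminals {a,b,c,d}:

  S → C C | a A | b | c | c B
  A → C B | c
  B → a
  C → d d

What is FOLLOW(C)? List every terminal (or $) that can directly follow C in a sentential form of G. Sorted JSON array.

FIRST sets, iterate to fixpoint:
pass 1:
  A via A→c: +{c}
  B via B→a: +{a}
  C via C→d d: +{d}
  S via S→C C: +{d}
  S via S→a A: +{a}
  S via S→b: +{b}
  S via S→c: +{c}
  FIRST(S)={a,b,c,d}  FIRST(A)={c}  FIRST(B)={a}  FIRST(C)={d}
pass 2:
  A via A→C B: +{d}
  FIRST(S)={a,b,c,d}  FIRST(A)={c,d}  FIRST(B)={a}  FIRST(C)={d}
pass 3: (stable)
  FIRST(S)={a,b,c,d}  FIRST(A)={c,d}  FIRST(B)={a}  FIRST(C)={d}

Compute FOLLOW by fixpoint:
seed FOLLOW(S) with $
[1]
  A→C B: FOLLOW(C) ⊇ FIRST(B) = {a}; new: +{a}
  S→C C: FOLLOW(C) ⊇ FIRST(C) = {d}; new: +{d}
  S→C C: FOLLOW(C) ⊇ FOLLOW(S) ⊇ {$}; new: +{$}
  S→a A: FOLLOW(A) ⊇ FOLLOW(S) ⊇ {$}; new: +{$}
  S→c B: FOLLOW(B) ⊇ FOLLOW(S) ⊇ {$}; new: +{$}
  FOLLOW[S]={$}  FOLLOW[A]={$}  FOLLOW[B]={$}  FOLLOW[C]={$,a,d}
[2] done
  FOLLOW[S]={$}  FOLLOW[A]={$}  FOLLOW[B]={$}  FOLLOW[C]={$,a,d}

FOLLOW(C) = ["$", "a", "d"]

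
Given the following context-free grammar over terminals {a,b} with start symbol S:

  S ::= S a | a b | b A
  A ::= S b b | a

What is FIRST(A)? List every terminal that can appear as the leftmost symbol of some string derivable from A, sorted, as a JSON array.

FIRST sets, iterate to fixpoint:
pass 1:
  A via A→a: +{a}
  S via S→a b: +{a}
  S via S→b A: +{b}
  FIRST(S)={a,b}  FIRST(A)={a}
pass 2:
  A via A→S b b: +{b}
  FIRST(S)={a,b}  FIRST(A)={a,b}
pass 3: (stable)
  FIRST(S)={a,b}  FIRST(A)={a,b}

FIRST(A) = ["a", "b"]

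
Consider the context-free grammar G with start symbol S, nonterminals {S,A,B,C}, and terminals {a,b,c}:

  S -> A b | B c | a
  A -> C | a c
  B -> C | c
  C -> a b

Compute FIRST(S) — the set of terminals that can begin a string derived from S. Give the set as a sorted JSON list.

FIRST sets, iterate to fixpoint:
pass 1:
  A via A→a c: +{a}
  B via B→c: +{c}
  C via C→a b: +{a}
  S via S→A b: +{a}
  S via S→B c: +{c}
  S: {a,c}  A: {a}  B: {c}  C: {a}
pass 2:
  B via B→C: +{a}
  S: {a,c}  A: {a}  B: {a,c}  C: {a}
pass 3: done
  S: {a,c}  A: {a}  B: {a,c}  C: {a}

FIRST(S) = ["a", "c"]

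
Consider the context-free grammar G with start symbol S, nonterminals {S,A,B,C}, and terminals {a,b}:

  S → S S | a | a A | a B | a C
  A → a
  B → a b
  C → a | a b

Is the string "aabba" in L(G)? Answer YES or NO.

Convert to CNF:
  S -> S S | T0 A | T0 B | T0 C | a
  A -> a
  B -> T0 T1
  C -> T0 T1 | a
  T0 -> a
  T1 -> b

CYK table (by increasing span):
  T[0,0] 'a' = {A,C,S,T0}  orig:{A,C,S}
  T[1,1] 'a' = {A,C,S,T0}  orig:{A,C,S}
  T[2,2] 'b' = {T1}  orig:{}
  T[3,3] 'b' = {T1}  orig:{}
  T[4,4] 'a' = {A,C,S,T0}  orig:{A,C,S}
  T[0,1] 'aa' = {S}
  T[1,2] 'ab' = {B,C}
  T[2,3] 'bb' = ∅
  T[3,4] 'ba' = ∅
  T[0,2] 'aab' = {S}
  T[1,3] 'abb' = ∅
  T[2,4] 'bba' = ∅
  T[0,3] 'aabb' = ∅
  T[1,4] 'abba' = ∅
  T[0,4] 'aabba' = ∅

S ∉ T[0,4] ⇒ NO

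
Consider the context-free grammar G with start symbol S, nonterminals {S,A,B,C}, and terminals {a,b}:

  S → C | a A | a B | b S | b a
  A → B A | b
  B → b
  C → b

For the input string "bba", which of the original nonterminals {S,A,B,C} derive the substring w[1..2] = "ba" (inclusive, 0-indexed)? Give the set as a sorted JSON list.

CNF form of G:
  S -> T0 A | T0 B | T1 S | T1 T0 | b
  A -> B A | b
  B -> b
  C -> b
  T0 -> a
  T1 -> b

CYK fill (cells [i..j] with 1 ≤ i ≤ j ≤ 2 only):
  cell(1,1) b: {A,B,C,S,T1}  orig:{A,B,C,S}
  cell(2,2) a: {T0}  orig:{}
  cell(1,2) ba: {S}

Original NTs in T[1,2] deriving "ba": ["S"]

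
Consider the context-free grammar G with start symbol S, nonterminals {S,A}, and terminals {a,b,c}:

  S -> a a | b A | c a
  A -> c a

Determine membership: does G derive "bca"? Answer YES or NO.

CNF form of G:
  S -> T0 T1 | T1 T1 | T2 A
  A -> T0 T1
  T0 -> c
  T1 -> a
  T2 -> b

CYK table (by increasing span):
  T[0,0] 'b' = {T2}  orig:{}
  T[1,1] 'c' = {T0}  orig:{}
  T[2,2] 'a' = {T1}  orig:{}
  T[0,1] 'bc' = ∅
  T[1,2] 'ca' = {A,S}
  T[0,2] 'bca' = {S}

S ∈ T[0,2] ⇒ YES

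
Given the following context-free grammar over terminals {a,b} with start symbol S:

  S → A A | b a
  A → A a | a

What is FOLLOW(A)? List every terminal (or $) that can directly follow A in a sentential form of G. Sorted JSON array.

FIRST sets, iterate to fixpoint:
iter 1:
  A via A→a: +{a}
  S via S→A A: +{a}
  S via S→b a: +{b}
  FIRST(S)={a,b}  FIRST(A)={a}
iter 2: (no change)
  FIRST(S)={a,b}  FIRST(A)={a}

Compute FOLLOW by fixpoint:
initialize: $ ∈ FOLLOW(S)
[1]
  A→A a: FOLLOW(A) ⊇ FIRST(a) = {a}; new: +{a}
  S→A A: FOLLOW(A) ⊇ FOLLOW(S) ⊇ {$}; new: +{$}
  FOLLOW(S)={$}  FOLLOW(A)={$,a}
[2] — fixpoint
  FOLLOW(S)={$}  FOLLOW(A)={$,a}

FOLLOW(A) = ["$", "a"]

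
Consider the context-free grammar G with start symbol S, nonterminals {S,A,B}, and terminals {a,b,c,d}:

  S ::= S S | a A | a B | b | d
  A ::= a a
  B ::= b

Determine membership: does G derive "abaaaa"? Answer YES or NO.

Convert to CNF:
  S -> S S | T0 A | T0 B | b | d
  A -> T0 T0
  B -> b
  T0 -> a

CYK fill:
  cell(0,0) a: {T0}  orig:{}
  cell(1,1) b: {B,S}
  cell(2,2) a: {T0}  orig:{}
  cell(3,3) a: {T0}  orig:{}
  cell(4,4) a: {T0}  orig:{}
  cell(5,5) a: {T0}  orig:{}
  cell(0,1) ab: {S}
  cell(1,2) ba: ∅
  cell(2,3) aa: {A}
  cell(3,4) aa: {A}
  cell(4,5) aa: {A}
  cell(0,2) aba: ∅
  cell(1,3) baa: ∅
  cell(2,4) aaa: {S}
  cell(3,5) aaa: {S}
  cell(0,3) abaa: ∅
  cell(1,4) baaa: {S}
  cell(2,5) aaaa: ∅
  cell(0,4) abaaa: {S}
  cell(1,5) baaaa: ∅
  cell(0,5) abaaaa: ∅

S ∉ T[0,5] ⇒ NO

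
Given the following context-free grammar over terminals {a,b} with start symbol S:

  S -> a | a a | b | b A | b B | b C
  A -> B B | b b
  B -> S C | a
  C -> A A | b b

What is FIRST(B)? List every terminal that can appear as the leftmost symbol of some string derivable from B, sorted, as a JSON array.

FIRST iteration:
[1]
  A via A→b b: +{b}
  B via B→a: +{a}
  C via C→A A: +{b}
  S via S→a: +{a}
  S via S→b: +{b}
  FIRST(S)={a,b}  FIRST(A)={b}  FIRST(B)={a}  FIRST(C)={b}
[2]
  A via A→B B: +{a}
  B via B→S C: +{b}
  C via C→A A: +{a}
  FIRST(S)={a,b}  FIRST(A)={a,b}  FIRST(B)={a,b}  FIRST(C)={a,b}
[3] done
  FIRST(S)={a,b}  FIRST(A)={a,b}  FIRST(B)={a,b}  FIRST(C)={a,b}

FIRST(B) = ["a", "b"]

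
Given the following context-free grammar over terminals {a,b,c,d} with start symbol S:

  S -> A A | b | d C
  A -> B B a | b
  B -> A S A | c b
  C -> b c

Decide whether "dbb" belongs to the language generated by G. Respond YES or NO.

CNF form of G:
  S -> A A | T3 C | b
  A -> B X4 | b
  B -> A X5 | T1 T2
  C -> T2 T1
  T0 -> a
  T1 -> c
  T2 -> b
  T3 -> d
  X4 -> B T0
  X5 -> S A

CYK fill:
  cell(0,0) d: {T3}  orig:{}
  cell(1,1) b: {A,S,T2}  orig:{A,S}
  cell(2,2) b: {A,S,T2}  orig:{A,S}
  cell(0,1) db: ∅
  cell(1,2) bb: {S,X5}  orig:{S}
  cell(0,2) dbb: ∅

S ∉ T[0,2] ⇒ NO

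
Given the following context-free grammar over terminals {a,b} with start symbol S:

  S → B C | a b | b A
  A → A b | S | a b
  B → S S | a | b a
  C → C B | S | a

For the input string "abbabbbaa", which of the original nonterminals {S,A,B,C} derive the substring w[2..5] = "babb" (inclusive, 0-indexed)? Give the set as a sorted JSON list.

Convert to CNF:
  S -> B C | T0 A | T1 T0
  A -> A T0 | B C | T0 A | T1 T0
  B -> S S | T0 T1 | a
  C -> B C | C B | T0 A | T1 T0 | a
  T0 -> b
  T1 -> a

CYK fill, restricted to cells inside w[2..5]:
  T[2,2] 'b' = {T0}  orig:{}
  T[3,3] 'a' = {B,C,T1}  orig:{B,C}
  T[4,4] 'b' = {T0}  orig:{}
  T[5,5] 'b' = {T0}  orig:{}
  T[2,3] 'ba' = {B}
  T[3,4] 'ab' = {A,C,S}
  T[4,5] 'bb' = ∅
  T[2,4] 'bab' = {A,C,S}
  T[3,5] 'abb' = {A}
  T[2,5] 'babb' = {A,C,S}

Original NTs in T[2,5] deriving "babb": ["A", "C", "S"]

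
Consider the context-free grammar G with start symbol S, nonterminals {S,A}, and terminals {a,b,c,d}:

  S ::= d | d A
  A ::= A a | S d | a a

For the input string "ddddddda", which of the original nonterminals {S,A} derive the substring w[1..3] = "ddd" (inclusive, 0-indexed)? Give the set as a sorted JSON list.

CNF form of G:
  S -> T1 A | d
  A -> A T0 | S T1 | T0 T0
  T0 -> a
  T1 -> d

CYK table (by increasing span) (cells [i..j] with 1 ≤ i ≤ j ≤ 3 only):
  T[1,1] 'd' = {S,T1}  orig:{S}
  T[2,2] 'd' = {S,T1}  orig:{S}
  T[3,3] 'd' = {S,T1}  orig:{S}
  T[1,2] 'dd' = {A}
  T[2,3] 'dd' = {A}
  T[1,3] 'ddd' = {S}

Original NTs in T[1,3] deriving "ddd": ["S"]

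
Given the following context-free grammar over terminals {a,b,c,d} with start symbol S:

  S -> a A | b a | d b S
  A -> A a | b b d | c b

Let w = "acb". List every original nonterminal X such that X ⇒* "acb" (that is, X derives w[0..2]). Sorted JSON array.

Convert to CNF:
  S -> T0 A | T1 T0 | T2 X5
  A -> A T0 | T1 X4 | T3 T1
  T0 -> a
  T1 -> b
  T2 -> d
  T3 -> c
  X4 -> T1 T2
  X5 -> T1 S

CYK table (by increasing span), restricted to cells inside w[0..2]:
  [0..0]={T0}  "a"  orig:{}
  [1..1]={T3}  "c"  orig:{}
  [2..2]={T1}  "b"  orig:{}
  [0..1]=∅  "ac"
  [1..2]={A}  "cb"
  [0..2]={S}  "acb"

Original NTs in T[0,2] deriving "acb": ["S"]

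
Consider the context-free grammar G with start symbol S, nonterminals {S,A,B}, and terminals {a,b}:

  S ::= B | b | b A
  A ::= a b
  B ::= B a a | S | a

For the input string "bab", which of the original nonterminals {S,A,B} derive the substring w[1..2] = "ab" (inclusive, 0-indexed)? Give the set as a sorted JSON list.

Convert to CNF:
  S -> B X3 | T1 A | a | b
  A -> T0 T1
  B -> B X2 | T1 A | a | b
  T0 -> a
  T1 -> b
  X2 -> T0 T0
  X3 -> T0 T0

CYK table (by increasing span), restricted to cells inside w[1..2]:
  T[1,1] 'a' = {B,S,T0}  orig:{B,S}
  T[2,2] 'b' = {B,S,T1}  orig:{B,S}
  T[1,2] 'ab' = {A}

Original NTs in T[1,2] deriving "ab": ["A"]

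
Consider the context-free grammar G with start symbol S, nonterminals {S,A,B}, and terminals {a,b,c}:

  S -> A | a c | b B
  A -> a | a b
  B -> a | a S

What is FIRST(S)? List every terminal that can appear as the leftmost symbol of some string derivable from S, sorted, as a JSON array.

FIRST sets, iterate to fixpoint:
[1]
  A via A→a: +{a}
  B via B→a: +{a}
  S via S→A: +{a}
  S via S→b B: +{b}
  FIRST(S)={a,b}  FIRST(A)={a}  FIRST(B)={a}
[2] (stable)
  FIRST(S)={a,b}  FIRST(A)={a}  FIRST(B)={a}

FIRST(S) = ["a", "b"]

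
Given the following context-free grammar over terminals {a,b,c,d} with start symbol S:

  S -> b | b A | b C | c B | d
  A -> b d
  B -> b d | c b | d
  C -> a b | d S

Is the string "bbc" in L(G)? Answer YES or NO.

CNF form of G:
  S -> T0 A | T0 C | T2 B | b | d
  A -> T0 T1
  B -> T0 T1 | T2 T0 | d
  C -> T1 S | T3 T0
  T0 -> b
  T1 -> d
  T2 -> c
  T3 -> a

CYK table (by increasing span):
  [0..0]={S,T0}  "b"  orig:{S}
  [1..1]={S,T0}  "b"  orig:{S}
  [2..2]={T2}  "c"  orig:{}
  [0..1]=∅  "bb"
  [1..2]=∅  "bc"
  [0..2]=∅  "bbc"

S ∉ T[0,2] ⇒ NO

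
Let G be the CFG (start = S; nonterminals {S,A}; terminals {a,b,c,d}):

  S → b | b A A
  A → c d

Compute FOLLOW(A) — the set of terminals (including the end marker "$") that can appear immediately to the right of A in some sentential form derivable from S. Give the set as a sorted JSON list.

FIRST sets, iterate to fixpoint:
[1]
  A via A→c d: +{c}
  S via S→b: +{b}
  S: {b}  A: {c}
[2] done
  S: {b}  A: {c}

FOLLOW sets:
FOLLOW(S) := {$}
iter 1:
  S→b A A: FOLLOW(A) ⊇ FIRST(A) = {c}; new: +{c}
  S→b A A: FOLLOW(A) ⊇ FOLLOW(S) ⊇ {$}; new: +{$}
  FOLLOW[S]={$}  FOLLOW[A]={$,c}
iter 2: done
  FOLLOW[S]={$}  FOLLOW[A]={$,c}

FOLLOW(A) = ["$", "c"]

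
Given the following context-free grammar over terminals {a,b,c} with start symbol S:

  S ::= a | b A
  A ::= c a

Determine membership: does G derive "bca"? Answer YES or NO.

CNF form of G:
  S -> T2 A | a
  A -> T0 T1
  T0 -> c
  T1 -> a
  T2 -> b

CYK table (by increasing span):
  T[0,0] 'b' = {T2}  orig:{}
  T[1,1] 'c' = {T0}  orig:{}
  T[2,2] 'a' = {S,T1}  orig:{S}
  T[0,1] 'bc' = ∅
  T[1,2] 'ca' = {A}
  T[0,2] 'bca' = {S}

S ∈ T[0,2] ⇒ YES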